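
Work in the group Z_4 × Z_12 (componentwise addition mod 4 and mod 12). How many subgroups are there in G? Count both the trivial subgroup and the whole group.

|G| = 48, so by Lagrange every subgroup order divides 48. Divisors: 1, 2, 3, 4, 6, 8, 12, 16, 24, 48.
Subgroups by order — order 1: 1; order 2: 3; order 3: 1; order 4: 7; order 6: 3; order 8: 3; order 12: 7; order 16: 1; order 24: 3; order 48: 1.
Total: 1 + 3 + 1 + 7 + 3 + 3 + 7 + 1 + 3 + 1 = 30.

30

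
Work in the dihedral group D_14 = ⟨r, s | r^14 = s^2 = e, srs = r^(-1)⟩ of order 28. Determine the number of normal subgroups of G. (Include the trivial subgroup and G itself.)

7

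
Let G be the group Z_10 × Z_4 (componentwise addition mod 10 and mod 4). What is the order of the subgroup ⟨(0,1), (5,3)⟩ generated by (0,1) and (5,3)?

8

|⟨(0,1)⟩| = 4 and |⟨(5,3)⟩| = 4, so |H| is a multiple of lcm(4, 4) = 4 and divides |G| = 40.
Closing under the operation: H = {(0,0), (0,1), (0,2), (0,3), (5,0), (5,1), (5,2), (5,3)}, so |H| = 8.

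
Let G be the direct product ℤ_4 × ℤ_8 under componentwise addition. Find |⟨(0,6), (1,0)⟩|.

16

|⟨(0,6)⟩| = 4 and |⟨(1,0)⟩| = 4, so |H| is a multiple of lcm(4, 4) = 4 and divides |G| = 32.
Closing under the operation: H = {(0,0), (0,2), (0,4), (0,6), (1,0), (1,2), (1,4), (1,6), (2,0), (2,2), (2,4), (2,6), (3,0), (3,2), (3,4), (3,6)}, so |H| = 16.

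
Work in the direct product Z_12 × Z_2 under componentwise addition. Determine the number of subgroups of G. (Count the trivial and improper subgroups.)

16

|G| = 24, so by Lagrange every subgroup order divides 24. Divisors: 1, 2, 3, 4, 6, 8, 12, 24.
Subgroups by order — order 1: 1; order 2: 3; order 3: 1; order 4: 3; order 6: 3; order 8: 1; order 12: 3; order 24: 1.
Total: 1 + 3 + 1 + 3 + 3 + 1 + 3 + 1 = 16.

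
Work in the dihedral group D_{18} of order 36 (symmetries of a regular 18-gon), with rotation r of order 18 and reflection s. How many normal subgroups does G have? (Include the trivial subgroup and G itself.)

G has 45 subgroups. Checking conjugation-invariance by order — order 1: 1/1 normal; order 2: 1/19 normal; order 3: 1/1 normal; order 4: 0/9 normal; order 6: 1/7 normal; order 9: 1/1 normal; order 12: 0/3 normal; order 18: 3/3 normal; order 36: 1/1 normal.
Total normal subgroups: 9.

9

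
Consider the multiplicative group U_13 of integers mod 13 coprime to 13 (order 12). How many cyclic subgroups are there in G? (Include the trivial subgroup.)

6

Group the elements of G by the cyclic subgroup they generate; each cyclic subgroup of order d accounts for φ(d) elements.
Cyclic subgroups by order — order 1: 1; order 2: 1; order 3: 1; order 4: 1; order 6: 1; order 12: 1.
Total: 6.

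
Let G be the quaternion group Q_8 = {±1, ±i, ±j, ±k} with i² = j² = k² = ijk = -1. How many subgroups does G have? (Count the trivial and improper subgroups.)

|G| = 8, so by Lagrange every subgroup order divides 8. Divisors: 1, 2, 4, 8.
Subgroups by order — order 1: 1; order 2: 1; order 4: 3; order 8: 1.
Total: 1 + 1 + 3 + 1 = 6.

6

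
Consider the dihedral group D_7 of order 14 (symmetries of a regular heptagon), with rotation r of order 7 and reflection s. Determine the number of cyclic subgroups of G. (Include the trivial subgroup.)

Group the elements of G by the cyclic subgroup they generate; each cyclic subgroup of order d accounts for φ(d) elements.
Cyclic subgroups by order — order 1: 1; order 2: 7; order 7: 1.
Total: 9.

9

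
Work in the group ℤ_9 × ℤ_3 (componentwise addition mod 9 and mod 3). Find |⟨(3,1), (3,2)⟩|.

|⟨(3,1)⟩| = 3 and |⟨(3,2)⟩| = 3, so |H| is a multiple of lcm(3, 3) = 3 and divides |G| = 27.
Closing under the operation: H = {(0,0), (0,1), (0,2), (3,0), (3,1), (3,2), (6,0), (6,1), (6,2)}, so |H| = 9.

9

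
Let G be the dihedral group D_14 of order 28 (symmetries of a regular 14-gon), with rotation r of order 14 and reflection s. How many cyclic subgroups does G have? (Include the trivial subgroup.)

18

A cyclic subgroup of order d is generated by each of its φ(d) elements of order d, so the cyclic subgroups of order d number (#elements of order d)/φ(d).
Cyclic subgroups by order — order 1: 1; order 2: 15; order 7: 1; order 14: 1.
Total: 18.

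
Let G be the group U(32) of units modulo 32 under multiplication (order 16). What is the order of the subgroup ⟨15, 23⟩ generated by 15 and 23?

8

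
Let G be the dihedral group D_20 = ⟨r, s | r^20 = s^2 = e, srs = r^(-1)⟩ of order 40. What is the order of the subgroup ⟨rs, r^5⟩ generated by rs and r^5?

|⟨rs⟩| = 2 and |⟨r^5⟩| = 4, so |H| is a multiple of lcm(2, 4) = 4 and divides |G| = 40.
Closing under the operation: H = {e, r^5, r^10, r^15, rs, r^6s, r^11s, r^16s}, so |H| = 8.

8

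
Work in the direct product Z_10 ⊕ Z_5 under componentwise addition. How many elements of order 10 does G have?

24

An element (a,b) has order lcm(ord(a), ord(b)); count pairs with lcm equal to 10.
Enumerating gives 24 such elements.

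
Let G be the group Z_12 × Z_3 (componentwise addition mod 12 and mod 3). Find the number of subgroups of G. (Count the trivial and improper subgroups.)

|G| = 36, so by Lagrange every subgroup order divides 36. Divisors: 1, 2, 3, 4, 6, 9, 12, 18, 36.
Subgroups by order — order 1: 1; order 2: 1; order 3: 4; order 4: 1; order 6: 4; order 9: 1; order 12: 4; order 18: 1; order 36: 1.
Total: 1 + 1 + 4 + 1 + 4 + 1 + 4 + 1 + 1 = 18.

18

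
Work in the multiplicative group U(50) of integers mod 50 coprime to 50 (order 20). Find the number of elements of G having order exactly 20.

The elements of order 20 are: 3, 13, 17, 23, 27, 33, 37, 47.
That's 8.

8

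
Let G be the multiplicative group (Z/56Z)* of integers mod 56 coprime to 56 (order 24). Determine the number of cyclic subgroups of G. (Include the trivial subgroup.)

16

Each element a generates a cyclic subgroup ⟨a⟩; distinct elements may generate the same one (a cyclic group of order d has φ(d) generators).
Cyclic subgroups by order — order 1: 1; order 2: 7; order 3: 1; order 6: 7.
Total: 16.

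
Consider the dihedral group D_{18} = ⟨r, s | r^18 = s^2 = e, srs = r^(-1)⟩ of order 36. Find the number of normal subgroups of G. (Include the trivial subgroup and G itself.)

G has 45 subgroups. Checking conjugation-invariance by order — order 1: 1/1 normal; order 2: 1/19 normal; order 3: 1/1 normal; order 4: 0/9 normal; order 6: 1/7 normal; order 9: 1/1 normal; order 12: 0/3 normal; order 18: 3/3 normal; order 36: 1/1 normal.
Total normal subgroups: 9.

9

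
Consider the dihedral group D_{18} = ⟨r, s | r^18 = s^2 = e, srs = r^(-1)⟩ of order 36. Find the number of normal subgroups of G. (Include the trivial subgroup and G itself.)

G has 45 subgroups. Checking conjugation-invariance by order — order 1: 1/1 normal; order 2: 1/19 normal; order 3: 1/1 normal; order 4: 0/9 normal; order 6: 1/7 normal; order 9: 1/1 normal; order 12: 0/3 normal; order 18: 3/3 normal; order 36: 1/1 normal.
Total normal subgroups: 9.

9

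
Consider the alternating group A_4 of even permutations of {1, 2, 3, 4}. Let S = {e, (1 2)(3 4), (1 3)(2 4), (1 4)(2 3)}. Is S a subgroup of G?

Yes

|S| = 4 divides |G| = 12, consistent with Lagrange.
S contains the identity, every element's inverse is in S, and S is closed under ∘: it is a subgroup.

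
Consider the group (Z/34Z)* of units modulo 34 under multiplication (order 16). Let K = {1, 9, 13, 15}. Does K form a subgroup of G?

9 ∈ K but its inverse 19 ∉ K, so K is not a subgroup.

No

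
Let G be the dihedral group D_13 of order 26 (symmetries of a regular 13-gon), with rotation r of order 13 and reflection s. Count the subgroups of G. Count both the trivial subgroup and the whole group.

|G| = 26, so by Lagrange every subgroup order divides 26. Divisors: 1, 2, 13, 26.
Subgroups by order — order 1: 1; order 2: 13; order 13: 1; order 26: 1.
Total: 1 + 13 + 1 + 1 = 16.

16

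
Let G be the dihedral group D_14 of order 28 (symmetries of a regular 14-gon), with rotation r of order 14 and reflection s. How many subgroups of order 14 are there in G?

|G| = 28 and 14 | 28, so subgroups of order 14 are possible by Lagrange.
The subgroups of order 14 are: {e, r, r^2, r^3, r^4, r^5, r^6, r^7, r^8, r^9, r^10, r^11, r^12, r^13}; {e, r^2, r^4, r^6, r^8, r^10, r^12, s, r^2s, r^4s, r^6s, r^8s, r^10s, r^12s}; {e, r^2, r^4, r^6, r^8, r^10, r^12, rs, r^3s, r^5s, r^7s, r^9s, r^11s, r^13s}.
So G has 3 subgroups of order 14.

3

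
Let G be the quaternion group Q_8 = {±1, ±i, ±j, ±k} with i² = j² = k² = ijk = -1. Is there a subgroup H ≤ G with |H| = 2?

Yes

2 | 8. A subgroup of order 2 is {1, -1}.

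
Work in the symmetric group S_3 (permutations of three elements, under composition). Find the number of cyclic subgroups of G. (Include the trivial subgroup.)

5

A cyclic subgroup of order d is generated by each of its φ(d) elements of order d, so the cyclic subgroups of order d number (#elements of order d)/φ(d).
Cyclic subgroups by order — order 1: 1; order 2: 3; order 3: 1.
Total: 5.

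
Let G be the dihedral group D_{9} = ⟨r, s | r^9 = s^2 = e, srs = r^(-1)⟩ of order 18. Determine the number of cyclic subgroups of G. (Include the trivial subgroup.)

12

Group the elements of G by the cyclic subgroup they generate; each cyclic subgroup of order d accounts for φ(d) elements.
Cyclic subgroups by order — order 1: 1; order 2: 9; order 3: 1; order 9: 1.
Total: 12.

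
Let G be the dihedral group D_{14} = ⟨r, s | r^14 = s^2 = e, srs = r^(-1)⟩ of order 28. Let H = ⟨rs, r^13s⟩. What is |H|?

|⟨rs⟩| = 2 and |⟨r^13s⟩| = 2, so |H| is a multiple of lcm(2, 2) = 2 and divides |G| = 28.
Closing under the operation: H = {e, r^2, r^4, r^6, r^8, r^10, r^12, rs, r^3s, r^5s, r^7s, r^9s, r^11s, r^13s}, so |H| = 14.

14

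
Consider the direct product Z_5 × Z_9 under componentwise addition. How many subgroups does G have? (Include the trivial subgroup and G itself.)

|G| = 45, so by Lagrange every subgroup order divides 45. Divisors: 1, 3, 5, 9, 15, 45.
Subgroups by order — order 1: 1; order 3: 1; order 5: 1; order 9: 1; order 15: 1; order 45: 1.
Total: 1 + 1 + 1 + 1 + 1 + 1 = 6.

6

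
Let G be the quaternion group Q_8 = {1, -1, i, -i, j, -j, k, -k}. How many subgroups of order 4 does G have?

|G| = 8 and 4 | 8, so subgroups of order 4 are possible by Lagrange.
The subgroups of order 4 are: {1, -1, i, -i}; {1, -1, j, -j}; {1, -1, k, -k}.
So G has 3 subgroups of order 4.

3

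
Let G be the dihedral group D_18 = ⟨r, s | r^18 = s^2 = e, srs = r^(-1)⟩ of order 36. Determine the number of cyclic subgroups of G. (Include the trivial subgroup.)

24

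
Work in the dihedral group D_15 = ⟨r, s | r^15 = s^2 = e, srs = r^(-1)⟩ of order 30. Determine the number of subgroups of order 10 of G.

|G| = 30 and 10 | 30, so subgroups of order 10 are possible by Lagrange.
The subgroups of order 10 are: {e, r^3, r^6, r^9, r^12, rs, r^4s, r^7s, r^10s, r^13s}; {e, r^3, r^6, r^9, r^12, r^2s, r^5s, r^8s, r^11s, r^14s}; {e, r^3, r^6, r^9, r^12, s, r^3s, r^6s, r^9s, r^12s}.
So G has 3 subgroups of order 10.

3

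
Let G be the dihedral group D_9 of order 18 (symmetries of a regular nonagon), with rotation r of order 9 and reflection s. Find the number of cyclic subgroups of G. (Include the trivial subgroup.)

Group the elements of G by the cyclic subgroup they generate; each cyclic subgroup of order d accounts for φ(d) elements.
Cyclic subgroups by order — order 1: 1; order 2: 9; order 3: 1; order 9: 1.
Total: 12.

12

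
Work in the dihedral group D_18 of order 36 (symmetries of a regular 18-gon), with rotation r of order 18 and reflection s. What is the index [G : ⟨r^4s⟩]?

|⟨r^4s⟩| = 2 and |G| = 36.
By Lagrange, [G : H] = |G|/|H| = 36/2 = 18.

18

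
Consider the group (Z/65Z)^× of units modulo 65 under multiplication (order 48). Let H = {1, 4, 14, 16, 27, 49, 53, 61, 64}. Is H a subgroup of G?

|H| = 9 does not divide |G| = 48, so by Lagrange H is not a subgroup.

No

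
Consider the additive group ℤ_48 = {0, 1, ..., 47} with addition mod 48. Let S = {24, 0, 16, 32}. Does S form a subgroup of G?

Closure fails: 16 + 24 = 40 ∉ S. So S is not a subgroup.

No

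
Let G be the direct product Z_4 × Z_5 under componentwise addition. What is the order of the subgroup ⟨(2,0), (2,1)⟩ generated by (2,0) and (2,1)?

10

|⟨(2,0)⟩| = 2 and |⟨(2,1)⟩| = 10, so |H| is a multiple of lcm(2, 10) = 10 and divides |G| = 20.
Closing under the operation: H = {(0,0), (0,1), (0,2), (0,3), (0,4), (2,0), (2,1), (2,2), (2,3), (2,4)}, so |H| = 10.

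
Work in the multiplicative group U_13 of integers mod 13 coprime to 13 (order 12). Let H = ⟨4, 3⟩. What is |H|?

|⟨4⟩| = 6 and |⟨3⟩| = 3, so |H| is a multiple of lcm(6, 3) = 6 and divides |G| = 12.
Closing under the operation: H = {1, 3, 4, 9, 10, 12}, so |H| = 6.

6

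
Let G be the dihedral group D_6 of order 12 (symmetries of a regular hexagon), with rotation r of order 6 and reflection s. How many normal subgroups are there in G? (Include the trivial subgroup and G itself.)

G has 16 subgroups. Checking conjugation-invariance by order — order 1: 1/1 normal; order 2: 1/7 normal; order 3: 1/1 normal; order 4: 0/3 normal; order 6: 3/3 normal; order 12: 1/1 normal.
Total normal subgroups: 7.

7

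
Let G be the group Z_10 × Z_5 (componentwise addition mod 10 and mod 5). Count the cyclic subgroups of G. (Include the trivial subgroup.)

14

Group the elements of G by the cyclic subgroup they generate; each cyclic subgroup of order d accounts for φ(d) elements.
Cyclic subgroups by order — order 1: 1; order 2: 1; order 5: 6; order 10: 6.
Total: 14.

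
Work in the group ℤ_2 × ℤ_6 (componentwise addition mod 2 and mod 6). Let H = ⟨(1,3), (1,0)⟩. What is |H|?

4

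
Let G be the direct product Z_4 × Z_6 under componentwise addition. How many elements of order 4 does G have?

4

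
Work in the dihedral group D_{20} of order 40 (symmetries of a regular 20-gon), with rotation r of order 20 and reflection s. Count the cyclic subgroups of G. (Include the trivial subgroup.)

26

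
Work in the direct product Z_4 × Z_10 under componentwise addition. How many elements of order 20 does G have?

16

An element (a,b) has order lcm(ord(a), ord(b)); count pairs with lcm equal to 20.
Enumerating gives 16 such elements.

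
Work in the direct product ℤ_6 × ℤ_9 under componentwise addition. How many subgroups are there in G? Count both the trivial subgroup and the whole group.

20

|G| = 54, so by Lagrange every subgroup order divides 54. Divisors: 1, 2, 3, 6, 9, 18, 27, 54.
Subgroups by order — order 1: 1; order 2: 1; order 3: 4; order 6: 4; order 9: 4; order 18: 4; order 27: 1; order 54: 1.
Total: 1 + 1 + 4 + 4 + 4 + 4 + 1 + 1 = 20.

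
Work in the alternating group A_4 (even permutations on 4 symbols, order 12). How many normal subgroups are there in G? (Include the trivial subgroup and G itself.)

3

G has 10 subgroups. Checking conjugation-invariance by order — order 1: 1/1 normal; order 2: 0/3 normal; order 3: 0/4 normal; order 4: 1/1 normal; order 12: 1/1 normal.
Total normal subgroups: 3.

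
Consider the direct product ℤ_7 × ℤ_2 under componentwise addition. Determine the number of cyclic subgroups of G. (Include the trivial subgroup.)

4

Each element a generates a cyclic subgroup ⟨a⟩; distinct elements may generate the same one (a cyclic group of order d has φ(d) generators).
Cyclic subgroups by order — order 1: 1; order 2: 1; order 7: 1; order 14: 1.
Total: 4.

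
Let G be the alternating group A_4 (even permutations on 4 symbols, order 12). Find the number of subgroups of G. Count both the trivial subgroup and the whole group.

10

|G| = 12, so by Lagrange every subgroup order divides 12. Divisors: 1, 2, 3, 4, 6, 12.
Subgroups by order — order 1: 1; order 2: 3; order 3: 4; order 4: 1; order 6: 0; order 12: 1.
Total: 1 + 3 + 4 + 1 + 0 + 1 = 10.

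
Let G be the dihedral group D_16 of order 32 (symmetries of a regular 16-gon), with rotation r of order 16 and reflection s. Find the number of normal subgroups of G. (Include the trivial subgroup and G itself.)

G has 36 subgroups. Checking conjugation-invariance by order — order 1: 1/1 normal; order 2: 1/17 normal; order 4: 1/9 normal; order 8: 1/5 normal; order 16: 3/3 normal; order 32: 1/1 normal.
Total normal subgroups: 8.

8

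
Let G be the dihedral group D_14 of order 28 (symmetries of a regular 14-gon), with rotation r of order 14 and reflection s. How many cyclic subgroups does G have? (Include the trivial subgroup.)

Group the elements of G by the cyclic subgroup they generate; each cyclic subgroup of order d accounts for φ(d) elements.
Cyclic subgroups by order — order 1: 1; order 2: 15; order 7: 1; order 14: 1.
Total: 18.

18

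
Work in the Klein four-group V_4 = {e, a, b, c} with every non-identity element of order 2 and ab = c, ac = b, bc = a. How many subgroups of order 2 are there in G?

3

|G| = 4 and 2 | 4, so subgroups of order 2 are possible by Lagrange.
The subgroups of order 2 are: {e, a}; {e, b}; {e, c}.
So G has 3 subgroups of order 2.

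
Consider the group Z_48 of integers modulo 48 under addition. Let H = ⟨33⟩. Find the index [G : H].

3

|⟨33⟩| = 16 and |G| = 48.
By Lagrange, [G : H] = |G|/|H| = 48/16 = 3.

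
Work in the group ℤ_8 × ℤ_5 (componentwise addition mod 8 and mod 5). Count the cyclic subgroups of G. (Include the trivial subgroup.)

8

Group the elements of G by the cyclic subgroup they generate; each cyclic subgroup of order d accounts for φ(d) elements.
Cyclic subgroups by order — order 1: 1; order 2: 1; order 4: 1; order 5: 1; order 8: 1; order 10: 1; order 20: 1; order 40: 1.
Total: 8.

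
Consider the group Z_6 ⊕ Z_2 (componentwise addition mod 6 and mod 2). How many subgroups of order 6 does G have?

3

|G| = 12 and 6 | 12, so subgroups of order 6 are possible by Lagrange.
The subgroups of order 6 are: {(0,0), (0,1), (2,0), (2,1), (4,0), (4,1)}; {(0,0), (1,0), (2,0), (3,0), (4,0), (5,0)}; {(0,0), (1,1), (2,0), (3,1), (4,0), (5,1)}.
So G has 3 subgroups of order 6.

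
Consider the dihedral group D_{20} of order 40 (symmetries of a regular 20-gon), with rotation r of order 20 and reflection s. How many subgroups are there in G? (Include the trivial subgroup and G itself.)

48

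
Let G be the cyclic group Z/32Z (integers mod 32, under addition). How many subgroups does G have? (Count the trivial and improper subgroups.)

A cyclic group of order 32 has exactly one subgroup for each divisor of 32.
Divisors of 32: 1, 2, 4, 8, 16, 32.
So Z/32Z has 6 subgroups.

6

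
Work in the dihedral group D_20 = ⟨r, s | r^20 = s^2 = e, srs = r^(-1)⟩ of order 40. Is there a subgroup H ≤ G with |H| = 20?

20 | 40. A subgroup of order 20 is {e, r, r^2, r^3, r^4, r^5, r^6, r^7, r^8, r^9, r^10, r^11, r^12, r^13, r^14, r^15, r^16, r^17, r^18, r^19}.

Yes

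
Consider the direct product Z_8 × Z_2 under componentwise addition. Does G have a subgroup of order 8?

8 | 16. A subgroup of order 8 is {(0,0), (0,1), (2,0), (2,1), (4,0), (4,1), (6,0), (6,1)}.

Yes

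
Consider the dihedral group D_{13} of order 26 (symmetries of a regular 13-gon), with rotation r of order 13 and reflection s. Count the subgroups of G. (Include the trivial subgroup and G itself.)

16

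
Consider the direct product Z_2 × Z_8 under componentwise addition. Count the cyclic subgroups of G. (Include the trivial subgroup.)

8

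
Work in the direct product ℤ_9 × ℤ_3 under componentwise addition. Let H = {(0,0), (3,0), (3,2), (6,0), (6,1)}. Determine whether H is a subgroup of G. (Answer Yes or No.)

No

|H| = 5 does not divide |G| = 27, so by Lagrange H is not a subgroup.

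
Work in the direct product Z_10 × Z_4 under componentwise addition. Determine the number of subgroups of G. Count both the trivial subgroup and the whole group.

16

|G| = 40, so by Lagrange every subgroup order divides 40. Divisors: 1, 2, 4, 5, 8, 10, 20, 40.
Subgroups by order — order 1: 1; order 2: 3; order 4: 3; order 5: 1; order 8: 1; order 10: 3; order 20: 3; order 40: 1.
Total: 1 + 3 + 3 + 1 + 1 + 3 + 3 + 1 = 16.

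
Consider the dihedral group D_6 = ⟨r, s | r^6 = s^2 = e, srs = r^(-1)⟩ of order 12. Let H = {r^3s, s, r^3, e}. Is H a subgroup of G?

Yes

|H| = 4 divides |G| = 12, consistent with Lagrange.
H contains the identity, every element's inverse is in H, and H is closed under ·: it is a subgroup.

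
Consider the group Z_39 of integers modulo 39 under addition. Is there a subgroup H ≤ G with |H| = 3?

Yes

3 | 39. A subgroup of order 3 is {0, 13, 26}.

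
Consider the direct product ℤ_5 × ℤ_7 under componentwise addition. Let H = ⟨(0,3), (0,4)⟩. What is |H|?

7

|⟨(0,3)⟩| = 7 and |⟨(0,4)⟩| = 7, so |H| is a multiple of lcm(7, 7) = 7 and divides |G| = 35.
Closing under the operation: H = {(0,0), (0,1), (0,2), (0,3), (0,4), (0,5), (0,6)}, so |H| = 7.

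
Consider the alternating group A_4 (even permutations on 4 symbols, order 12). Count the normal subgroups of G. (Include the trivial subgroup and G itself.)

G has 10 subgroups. Checking conjugation-invariance by order — order 1: 1/1 normal; order 2: 0/3 normal; order 3: 0/4 normal; order 4: 1/1 normal; order 12: 1/1 normal.
Total normal subgroups: 3.

3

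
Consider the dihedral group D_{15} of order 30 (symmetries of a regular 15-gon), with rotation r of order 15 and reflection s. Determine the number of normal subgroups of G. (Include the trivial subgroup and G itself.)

G has 28 subgroups. Checking conjugation-invariance by order — order 1: 1/1 normal; order 2: 0/15 normal; order 3: 1/1 normal; order 5: 1/1 normal; order 6: 0/5 normal; order 10: 0/3 normal; order 15: 1/1 normal; order 30: 1/1 normal.
Total normal subgroups: 5.

5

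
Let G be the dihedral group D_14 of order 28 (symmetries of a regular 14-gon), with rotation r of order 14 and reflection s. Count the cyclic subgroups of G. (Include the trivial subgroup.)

18

A cyclic subgroup of order d is generated by each of its φ(d) elements of order d, so the cyclic subgroups of order d number (#elements of order d)/φ(d).
Cyclic subgroups by order — order 1: 1; order 2: 15; order 7: 1; order 14: 1.
Total: 18.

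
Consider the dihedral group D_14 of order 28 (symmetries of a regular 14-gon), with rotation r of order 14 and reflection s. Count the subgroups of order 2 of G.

15

|G| = 28 and 2 | 28, so subgroups of order 2 are possible by Lagrange.
The subgroups of order 2 are: {e, r^10s}; {e, r^11s}; {e, r^12s}; {e, r^13s}; … (15 in all).
So G has 15 subgroups of order 2.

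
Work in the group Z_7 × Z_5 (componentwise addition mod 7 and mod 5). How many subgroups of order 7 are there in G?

1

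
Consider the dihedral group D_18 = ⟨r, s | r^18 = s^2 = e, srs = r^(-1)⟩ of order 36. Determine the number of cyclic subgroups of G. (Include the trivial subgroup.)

24

A cyclic subgroup of order d is generated by each of its φ(d) elements of order d, so the cyclic subgroups of order d number (#elements of order d)/φ(d).
Cyclic subgroups by order — order 1: 1; order 2: 19; order 3: 1; order 6: 1; order 9: 1; order 18: 1.
Total: 24.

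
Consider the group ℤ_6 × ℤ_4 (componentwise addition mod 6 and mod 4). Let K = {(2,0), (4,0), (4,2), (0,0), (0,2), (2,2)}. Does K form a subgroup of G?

|K| = 6 divides |G| = 24, consistent with Lagrange.
K contains the identity, every element's inverse is in K, and K is closed under +: it is a subgroup.
In fact K = ⟨(2,2)⟩.

Yes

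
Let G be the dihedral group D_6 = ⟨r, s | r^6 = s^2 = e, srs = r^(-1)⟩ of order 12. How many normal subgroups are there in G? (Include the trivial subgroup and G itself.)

G has 16 subgroups. Checking conjugation-invariance by order — order 1: 1/1 normal; order 2: 1/7 normal; order 3: 1/1 normal; order 4: 0/3 normal; order 6: 3/3 normal; order 12: 1/1 normal.
Total normal subgroups: 7.

7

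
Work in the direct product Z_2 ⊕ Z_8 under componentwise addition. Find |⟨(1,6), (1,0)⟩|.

|⟨(1,6)⟩| = 4 and |⟨(1,0)⟩| = 2, so |H| is a multiple of lcm(4, 2) = 4 and divides |G| = 16.
Closing under the operation: H = {(0,0), (0,2), (0,4), (0,6), (1,0), (1,2), (1,4), (1,6)}, so |H| = 8.

8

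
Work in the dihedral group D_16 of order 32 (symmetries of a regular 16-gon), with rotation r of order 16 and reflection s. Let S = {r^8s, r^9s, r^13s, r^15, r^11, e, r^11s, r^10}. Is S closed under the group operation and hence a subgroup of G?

No

r^15 ∈ S but its inverse r ∉ S, so S is not a subgroup.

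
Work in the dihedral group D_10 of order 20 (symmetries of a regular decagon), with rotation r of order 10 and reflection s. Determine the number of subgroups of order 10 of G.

3

|G| = 20 and 10 | 20, so subgroups of order 10 are possible by Lagrange.
The subgroups of order 10 are: {e, r, r^2, r^3, r^4, r^5, r^6, r^7, r^8, r^9}; {e, r^2, r^4, r^6, r^8, s, r^2s, r^4s, r^6s, r^8s}; {e, r^2, r^4, r^6, r^8, rs, r^3s, r^5s, r^7s, r^9s}.
So G has 3 subgroups of order 10.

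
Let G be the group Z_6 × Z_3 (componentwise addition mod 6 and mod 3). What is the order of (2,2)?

3

The order of (2,2) in Z_6 × Z_3 is lcm(ord(2) in Z_6, ord(2) in Z_3).
ord(2) = 3 and ord(2) = 3, so |⟨(2,2)⟩| = lcm(3, 3) = 3.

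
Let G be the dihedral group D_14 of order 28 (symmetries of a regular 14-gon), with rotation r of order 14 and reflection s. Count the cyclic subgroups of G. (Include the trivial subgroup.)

A cyclic subgroup of order d is generated by each of its φ(d) elements of order d, so the cyclic subgroups of order d number (#elements of order d)/φ(d).
Cyclic subgroups by order — order 1: 1; order 2: 15; order 7: 1; order 14: 1.
Total: 18.

18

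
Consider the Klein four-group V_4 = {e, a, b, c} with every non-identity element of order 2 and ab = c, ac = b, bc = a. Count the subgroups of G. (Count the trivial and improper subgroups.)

|G| = 4, so by Lagrange every subgroup order divides 4. Divisors: 1, 2, 4.
Subgroups by order — order 1: 1; order 2: 3; order 4: 1.
Total: 1 + 3 + 1 = 5.

5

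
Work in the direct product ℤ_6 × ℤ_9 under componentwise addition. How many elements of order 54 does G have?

0

An element (a,b) has order lcm(ord(a), ord(b)); count pairs with lcm equal to 54.
Enumerating gives 0 such elements.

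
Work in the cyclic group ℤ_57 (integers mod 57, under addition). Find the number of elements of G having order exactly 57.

36

In a cyclic group of order 57, the number of elements of order d (for d | 57) is φ(d).
φ(57) = 36.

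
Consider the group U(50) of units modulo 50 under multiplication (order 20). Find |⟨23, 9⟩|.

|⟨23⟩| = 20 and |⟨9⟩| = 10, so |H| is a multiple of lcm(20, 10) = 20 and divides |G| = 20.
Closing {23, 9} under the group operation gives all of G, so |H| = 20.

20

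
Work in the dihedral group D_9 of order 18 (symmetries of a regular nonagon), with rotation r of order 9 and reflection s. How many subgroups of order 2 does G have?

|G| = 18 and 2 | 18, so subgroups of order 2 are possible by Lagrange.
The subgroups of order 2 are: {e, r^2s}; {e, r^3s}; {e, r^4s}; {e, r^5s}; … (9 in all).
So G has 9 subgroups of order 2.

9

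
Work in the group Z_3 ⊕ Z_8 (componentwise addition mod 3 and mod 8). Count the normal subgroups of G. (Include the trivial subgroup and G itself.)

G is abelian, so every subgroup is normal.
G has 8 subgroups in total, hence 8 normal subgroups.

8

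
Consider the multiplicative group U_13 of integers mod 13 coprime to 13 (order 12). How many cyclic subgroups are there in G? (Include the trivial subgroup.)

6

A cyclic subgroup of order d is generated by each of its φ(d) elements of order d, so the cyclic subgroups of order d number (#elements of order d)/φ(d).
Cyclic subgroups by order — order 1: 1; order 2: 1; order 3: 1; order 4: 1; order 6: 1; order 12: 1.
Total: 6.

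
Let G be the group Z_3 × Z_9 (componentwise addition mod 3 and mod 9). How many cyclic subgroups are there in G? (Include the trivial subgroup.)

8

A cyclic subgroup of order d is generated by each of its φ(d) elements of order d, so the cyclic subgroups of order d number (#elements of order d)/φ(d).
Cyclic subgroups by order — order 1: 1; order 3: 4; order 9: 3.
Total: 8.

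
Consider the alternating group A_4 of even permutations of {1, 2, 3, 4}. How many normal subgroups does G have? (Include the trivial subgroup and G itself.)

3

G has 10 subgroups. Checking conjugation-invariance by order — order 1: 1/1 normal; order 2: 0/3 normal; order 3: 0/4 normal; order 4: 1/1 normal; order 12: 1/1 normal.
Total normal subgroups: 3.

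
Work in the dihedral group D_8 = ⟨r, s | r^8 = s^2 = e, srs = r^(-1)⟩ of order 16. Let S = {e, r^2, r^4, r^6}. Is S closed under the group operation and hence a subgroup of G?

|S| = 4 divides |G| = 16, consistent with Lagrange.
S contains the identity, every element's inverse is in S, and S is closed under ·: it is a subgroup.
In fact S = ⟨r^6⟩.

Yes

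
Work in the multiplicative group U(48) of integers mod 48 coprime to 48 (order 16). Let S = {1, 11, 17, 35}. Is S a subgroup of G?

No

Closure fails: 11 · 11 = 25 ∉ S. So S is not a subgroup.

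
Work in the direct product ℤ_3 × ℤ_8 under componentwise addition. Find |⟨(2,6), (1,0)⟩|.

|⟨(2,6)⟩| = 12 and |⟨(1,0)⟩| = 3, so |H| is a multiple of lcm(12, 3) = 12 and divides |G| = 24.
Closing under the operation: H = {(0,0), (0,2), (0,4), (0,6), (1,0), (1,2), (1,4), (1,6), (2,0), (2,2), (2,4), (2,6)}, so |H| = 12.

12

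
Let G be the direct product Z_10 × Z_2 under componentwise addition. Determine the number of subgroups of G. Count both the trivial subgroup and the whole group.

10

|G| = 20, so by Lagrange every subgroup order divides 20. Divisors: 1, 2, 4, 5, 10, 20.
Subgroups by order — order 1: 1; order 2: 3; order 4: 1; order 5: 1; order 10: 3; order 20: 1.
Total: 1 + 3 + 1 + 1 + 3 + 1 = 10.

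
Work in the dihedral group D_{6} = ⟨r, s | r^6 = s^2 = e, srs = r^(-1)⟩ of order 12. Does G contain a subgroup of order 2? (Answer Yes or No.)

Yes

2 | 12. A subgroup of order 2 is {e, r^2s}.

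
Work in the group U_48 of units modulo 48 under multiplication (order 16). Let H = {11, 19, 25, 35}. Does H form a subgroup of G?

No

The identity 1 ∉ H, so H is not a subgroup.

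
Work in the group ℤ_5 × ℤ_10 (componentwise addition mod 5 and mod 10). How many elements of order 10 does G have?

An element (a,b) has order lcm(ord(a), ord(b)); count pairs with lcm equal to 10.
Enumerating gives 24 such elements.

24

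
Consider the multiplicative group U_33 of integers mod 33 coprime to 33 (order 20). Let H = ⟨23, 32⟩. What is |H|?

4

|⟨23⟩| = 2 and |⟨32⟩| = 2, so |H| is a multiple of lcm(2, 2) = 2 and divides |G| = 20.
Closing under the operation: H = {1, 10, 23, 32}, so |H| = 4.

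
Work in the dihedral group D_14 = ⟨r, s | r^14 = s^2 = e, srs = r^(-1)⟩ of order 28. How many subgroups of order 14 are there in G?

3

|G| = 28 and 14 | 28, so subgroups of order 14 are possible by Lagrange.
The subgroups of order 14 are: {e, r, r^2, r^3, r^4, r^5, r^6, r^7, r^8, r^9, r^10, r^11, r^12, r^13}; {e, r^2, r^4, r^6, r^8, r^10, r^12, s, r^2s, r^4s, r^6s, r^8s, r^10s, r^12s}; {e, r^2, r^4, r^6, r^8, r^10, r^12, rs, r^3s, r^5s, r^7s, r^9s, r^11s, r^13s}.
So G has 3 subgroups of order 14.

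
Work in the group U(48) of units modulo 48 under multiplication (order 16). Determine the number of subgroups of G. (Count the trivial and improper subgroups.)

27

|G| = 16, so by Lagrange every subgroup order divides 16. Divisors: 1, 2, 4, 8, 16.
Subgroups by order — order 1: 1; order 2: 7; order 4: 11; order 8: 7; order 16: 1.
Total: 1 + 7 + 11 + 7 + 1 = 27.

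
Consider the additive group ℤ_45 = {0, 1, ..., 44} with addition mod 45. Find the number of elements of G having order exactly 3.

In a cyclic group of order 45, the number of elements of order d (for d | 45) is φ(d).
φ(3) = 2.

2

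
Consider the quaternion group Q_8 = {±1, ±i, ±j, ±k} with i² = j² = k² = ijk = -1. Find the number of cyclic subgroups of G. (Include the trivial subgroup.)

A cyclic subgroup of order d is generated by each of its φ(d) elements of order d, so the cyclic subgroups of order d number (#elements of order d)/φ(d).
Cyclic subgroups by order — order 1: 1; order 2: 1; order 4: 3.
Total: 5.

5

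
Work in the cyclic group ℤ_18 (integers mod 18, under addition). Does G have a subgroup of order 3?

3 | 18. A subgroup of order 3 is {0, 6, 12}.

Yes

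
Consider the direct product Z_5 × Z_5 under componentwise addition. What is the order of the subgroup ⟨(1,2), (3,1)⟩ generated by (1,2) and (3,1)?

|⟨(1,2)⟩| = 5 and |⟨(3,1)⟩| = 5, so |H| is a multiple of lcm(5, 5) = 5 and divides |G| = 25.
Closing under the operation: H = {(0,0), (1,2), (2,4), (3,1), (4,3)}, so |H| = 5.

5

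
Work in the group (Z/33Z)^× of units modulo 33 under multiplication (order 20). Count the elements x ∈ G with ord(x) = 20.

0

No element of G has order 20 (even though 20 | 20).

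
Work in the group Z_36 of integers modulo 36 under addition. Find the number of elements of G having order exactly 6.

2

In a cyclic group of order 36, the number of elements of order d (for d | 36) is φ(d).
φ(6) = 2.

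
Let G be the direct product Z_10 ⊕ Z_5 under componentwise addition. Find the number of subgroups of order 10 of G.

6

|G| = 50 and 10 | 50, so subgroups of order 10 are possible by Lagrange.
The subgroups of order 10 are: {(0,0), (0,1), (0,2), (0,3), (0,4), (5,0), (5,1), (5,2), (5,3), (5,4)}; {(0,0), (1,0), (2,0), (3,0), (4,0), (5,0), (6,0), (7,0), (8,0), (9,0)}; {(0,0), (1,1), (2,2), (3,3), (4,4), (5,0), (6,1), (7,2), (8,3), (9,4)}; {(0,0), (1,2), (2,4), (3,1), (4,3), (5,0), (6,2), (7,4), (8,1), (9,3)}; … (6 in all).
So G has 6 subgroups of order 10.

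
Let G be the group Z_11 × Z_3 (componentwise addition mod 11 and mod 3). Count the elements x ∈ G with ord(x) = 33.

20

An element (a,b) has order lcm(ord(a), ord(b)); count pairs with lcm equal to 33.
Enumerating gives 20 such elements.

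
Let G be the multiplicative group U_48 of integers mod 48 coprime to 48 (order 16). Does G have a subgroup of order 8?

8 | 16. A subgroup of order 8 is {1, 11, 13, 23, 25, 35, 37, 47}.

Yes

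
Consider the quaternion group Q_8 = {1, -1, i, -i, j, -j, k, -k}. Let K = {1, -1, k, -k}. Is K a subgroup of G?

|K| = 4 divides |G| = 8, consistent with Lagrange.
K contains the identity, every element's inverse is in K, and K is closed under ·: it is a subgroup.
In fact K = ⟨-k⟩.

Yes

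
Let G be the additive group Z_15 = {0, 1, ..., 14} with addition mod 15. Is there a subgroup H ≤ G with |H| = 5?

5 | 15. A subgroup of order 5 is {0, 3, 6, 9, 12}.

Yes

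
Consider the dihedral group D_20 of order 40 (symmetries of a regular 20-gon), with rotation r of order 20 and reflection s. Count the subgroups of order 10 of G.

|G| = 40 and 10 | 40, so subgroups of order 10 are possible by Lagrange.
The subgroups of order 10 are: {e, r^2, r^4, r^6, r^8, r^10, r^12, r^14, r^16, r^18}; {e, r^4, r^8, r^12, r^16, r^2s, r^6s, r^10s, r^14s, r^18s}; {e, r^4, r^8, r^12, r^16, r^3s, r^7s, r^11s, r^15s, r^19s}; {e, r^4, r^8, r^12, r^16, s, r^4s, r^8s, r^12s, r^16s}; … (5 in all).
So G has 5 subgroups of order 10.

5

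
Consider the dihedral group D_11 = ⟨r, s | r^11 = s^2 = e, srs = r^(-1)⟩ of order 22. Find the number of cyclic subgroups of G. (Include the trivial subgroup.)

13

A cyclic subgroup of order d is generated by each of its φ(d) elements of order d, so the cyclic subgroups of order d number (#elements of order d)/φ(d).
Cyclic subgroups by order — order 1: 1; order 2: 11; order 11: 1.
Total: 13.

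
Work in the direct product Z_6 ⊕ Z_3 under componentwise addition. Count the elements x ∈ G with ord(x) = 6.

An element (a,b) has order lcm(ord(a), ord(b)); count pairs with lcm equal to 6.
Enumerating gives 8 such elements.

8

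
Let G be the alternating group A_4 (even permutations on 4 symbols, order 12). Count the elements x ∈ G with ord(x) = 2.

3

The elements of order 2 are: (1 2)(3 4), (1 3)(2 4), (1 4)(2 3).
That's 3.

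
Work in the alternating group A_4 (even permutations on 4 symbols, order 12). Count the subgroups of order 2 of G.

|G| = 12 and 2 | 12, so subgroups of order 2 are possible by Lagrange.
The subgroups of order 2 are: {e, (1 2)(3 4)}; {e, (1 3)(2 4)}; {e, (1 4)(2 3)}.
So G has 3 subgroups of order 2.

3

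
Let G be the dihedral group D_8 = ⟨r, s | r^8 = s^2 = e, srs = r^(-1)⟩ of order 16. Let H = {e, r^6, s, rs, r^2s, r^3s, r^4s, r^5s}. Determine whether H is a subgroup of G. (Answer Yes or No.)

No

r^6 ∈ H but its inverse r^2 ∉ H, so H is not a subgroup.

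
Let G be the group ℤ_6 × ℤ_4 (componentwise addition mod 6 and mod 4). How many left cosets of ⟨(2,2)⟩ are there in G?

4

|⟨(2,2)⟩| = 6 and |G| = 24.
By Lagrange, [G : H] = |G|/|H| = 24/6 = 4.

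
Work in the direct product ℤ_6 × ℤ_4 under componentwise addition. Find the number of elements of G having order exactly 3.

2

An element (a,b) has order lcm(ord(a), ord(b)); count pairs with lcm equal to 3.
Enumerating gives 2 such elements.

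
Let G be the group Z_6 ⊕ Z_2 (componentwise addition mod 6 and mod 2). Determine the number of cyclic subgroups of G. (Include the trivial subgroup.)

Each element a generates a cyclic subgroup ⟨a⟩; distinct elements may generate the same one (a cyclic group of order d has φ(d) generators).
Cyclic subgroups by order — order 1: 1; order 2: 3; order 3: 1; order 6: 3.
Total: 8.

8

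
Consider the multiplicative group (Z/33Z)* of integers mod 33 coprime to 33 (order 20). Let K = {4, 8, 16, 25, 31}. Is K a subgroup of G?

No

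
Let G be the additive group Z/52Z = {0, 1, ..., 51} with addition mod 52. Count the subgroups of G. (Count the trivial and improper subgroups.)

6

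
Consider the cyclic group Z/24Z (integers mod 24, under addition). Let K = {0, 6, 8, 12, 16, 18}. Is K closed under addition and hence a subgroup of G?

Closure fails: 16 + 18 = 10 ∉ K. So K is not a subgroup.

No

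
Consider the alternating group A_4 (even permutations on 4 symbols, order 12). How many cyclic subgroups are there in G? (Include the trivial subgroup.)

8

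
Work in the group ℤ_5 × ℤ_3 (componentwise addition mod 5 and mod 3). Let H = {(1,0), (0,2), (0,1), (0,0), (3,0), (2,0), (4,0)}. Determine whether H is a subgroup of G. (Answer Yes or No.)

|H| = 7 does not divide |G| = 15, so by Lagrange H is not a subgroup.

No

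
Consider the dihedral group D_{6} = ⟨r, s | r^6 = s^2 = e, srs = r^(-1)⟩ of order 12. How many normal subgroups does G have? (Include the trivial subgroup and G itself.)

G has 16 subgroups. Checking conjugation-invariance by order — order 1: 1/1 normal; order 2: 1/7 normal; order 3: 1/1 normal; order 4: 0/3 normal; order 6: 3/3 normal; order 12: 1/1 normal.
Total normal subgroups: 7.

7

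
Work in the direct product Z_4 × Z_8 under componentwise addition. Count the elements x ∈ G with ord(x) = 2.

An element (a,b) has order lcm(ord(a), ord(b)); count pairs with lcm equal to 2.
Enumerating gives 3 such elements.

3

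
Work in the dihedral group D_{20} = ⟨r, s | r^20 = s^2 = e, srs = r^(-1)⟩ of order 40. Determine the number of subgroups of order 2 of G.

21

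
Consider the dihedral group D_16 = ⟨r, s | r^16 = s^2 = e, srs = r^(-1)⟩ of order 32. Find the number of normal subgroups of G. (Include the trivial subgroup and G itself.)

G has 36 subgroups. Checking conjugation-invariance by order — order 1: 1/1 normal; order 2: 1/17 normal; order 4: 1/9 normal; order 8: 1/5 normal; order 16: 3/3 normal; order 32: 1/1 normal.
Total normal subgroups: 8.

8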